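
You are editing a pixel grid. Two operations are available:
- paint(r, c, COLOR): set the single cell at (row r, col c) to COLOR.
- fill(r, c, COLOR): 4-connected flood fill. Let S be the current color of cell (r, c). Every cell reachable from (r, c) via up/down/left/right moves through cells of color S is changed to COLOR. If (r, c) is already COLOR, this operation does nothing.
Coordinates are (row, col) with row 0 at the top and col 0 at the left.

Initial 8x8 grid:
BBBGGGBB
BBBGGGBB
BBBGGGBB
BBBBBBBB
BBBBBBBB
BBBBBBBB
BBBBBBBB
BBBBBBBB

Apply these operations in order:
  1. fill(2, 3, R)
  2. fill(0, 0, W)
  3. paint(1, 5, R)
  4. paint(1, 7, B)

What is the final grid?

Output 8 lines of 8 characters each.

After op 1 fill(2,3,R) [9 cells changed]:
BBBRRRBB
BBBRRRBB
BBBRRRBB
BBBBBBBB
BBBBBBBB
BBBBBBBB
BBBBBBBB
BBBBBBBB
After op 2 fill(0,0,W) [55 cells changed]:
WWWRRRWW
WWWRRRWW
WWWRRRWW
WWWWWWWW
WWWWWWWW
WWWWWWWW
WWWWWWWW
WWWWWWWW
After op 3 paint(1,5,R):
WWWRRRWW
WWWRRRWW
WWWRRRWW
WWWWWWWW
WWWWWWWW
WWWWWWWW
WWWWWWWW
WWWWWWWW
After op 4 paint(1,7,B):
WWWRRRWW
WWWRRRWB
WWWRRRWW
WWWWWWWW
WWWWWWWW
WWWWWWWW
WWWWWWWW
WWWWWWWW

Answer: WWWRRRWW
WWWRRRWB
WWWRRRWW
WWWWWWWW
WWWWWWWW
WWWWWWWW
WWWWWWWW
WWWWWWWW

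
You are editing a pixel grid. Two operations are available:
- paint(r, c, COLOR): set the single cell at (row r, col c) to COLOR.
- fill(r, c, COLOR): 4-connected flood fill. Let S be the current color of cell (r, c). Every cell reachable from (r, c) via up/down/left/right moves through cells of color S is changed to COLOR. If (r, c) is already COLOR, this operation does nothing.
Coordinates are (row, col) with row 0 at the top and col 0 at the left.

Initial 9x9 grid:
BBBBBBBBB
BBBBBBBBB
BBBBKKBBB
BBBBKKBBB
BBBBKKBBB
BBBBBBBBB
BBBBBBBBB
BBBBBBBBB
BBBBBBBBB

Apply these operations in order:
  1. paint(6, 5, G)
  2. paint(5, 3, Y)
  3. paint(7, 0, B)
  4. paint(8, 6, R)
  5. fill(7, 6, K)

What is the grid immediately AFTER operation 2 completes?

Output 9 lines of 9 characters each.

After op 1 paint(6,5,G):
BBBBBBBBB
BBBBBBBBB
BBBBKKBBB
BBBBKKBBB
BBBBKKBBB
BBBBBBBBB
BBBBBGBBB
BBBBBBBBB
BBBBBBBBB
After op 2 paint(5,3,Y):
BBBBBBBBB
BBBBBBBBB
BBBBKKBBB
BBBBKKBBB
BBBBKKBBB
BBBYBBBBB
BBBBBGBBB
BBBBBBBBB
BBBBBBBBB

Answer: BBBBBBBBB
BBBBBBBBB
BBBBKKBBB
BBBBKKBBB
BBBBKKBBB
BBBYBBBBB
BBBBBGBBB
BBBBBBBBB
BBBBBBBBB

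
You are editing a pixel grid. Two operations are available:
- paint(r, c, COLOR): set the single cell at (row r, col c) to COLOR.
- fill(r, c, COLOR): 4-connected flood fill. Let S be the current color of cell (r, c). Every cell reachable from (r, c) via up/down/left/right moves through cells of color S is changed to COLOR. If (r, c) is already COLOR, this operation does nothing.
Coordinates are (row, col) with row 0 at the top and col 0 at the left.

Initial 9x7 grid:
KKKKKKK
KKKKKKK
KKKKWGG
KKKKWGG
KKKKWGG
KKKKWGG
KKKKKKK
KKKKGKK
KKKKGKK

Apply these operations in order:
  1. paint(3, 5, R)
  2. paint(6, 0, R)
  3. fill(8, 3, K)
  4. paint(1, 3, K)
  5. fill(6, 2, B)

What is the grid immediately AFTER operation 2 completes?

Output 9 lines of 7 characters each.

After op 1 paint(3,5,R):
KKKKKKK
KKKKKKK
KKKKWGG
KKKKWRG
KKKKWGG
KKKKWGG
KKKKKKK
KKKKGKK
KKKKGKK
After op 2 paint(6,0,R):
KKKKKKK
KKKKKKK
KKKKWGG
KKKKWRG
KKKKWGG
KKKKWGG
RKKKKKK
KKKKGKK
KKKKGKK

Answer: KKKKKKK
KKKKKKK
KKKKWGG
KKKKWRG
KKKKWGG
KKKKWGG
RKKKKKK
KKKKGKK
KKKKGKK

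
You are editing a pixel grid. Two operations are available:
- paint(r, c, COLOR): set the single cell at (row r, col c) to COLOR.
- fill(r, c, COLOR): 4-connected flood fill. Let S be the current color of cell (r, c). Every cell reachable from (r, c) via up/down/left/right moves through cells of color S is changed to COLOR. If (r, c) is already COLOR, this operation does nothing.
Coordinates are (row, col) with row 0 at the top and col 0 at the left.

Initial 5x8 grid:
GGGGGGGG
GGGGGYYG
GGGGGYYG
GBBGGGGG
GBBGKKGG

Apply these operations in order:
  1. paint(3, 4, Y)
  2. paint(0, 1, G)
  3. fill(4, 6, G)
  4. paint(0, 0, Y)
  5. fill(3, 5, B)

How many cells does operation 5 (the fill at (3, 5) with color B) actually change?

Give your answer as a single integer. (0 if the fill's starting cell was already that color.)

After op 1 paint(3,4,Y):
GGGGGGGG
GGGGGYYG
GGGGGYYG
GBBGYGGG
GBBGKKGG
After op 2 paint(0,1,G):
GGGGGGGG
GGGGGYYG
GGGGGYYG
GBBGYGGG
GBBGKKGG
After op 3 fill(4,6,G) [0 cells changed]:
GGGGGGGG
GGGGGYYG
GGGGGYYG
GBBGYGGG
GBBGKKGG
After op 4 paint(0,0,Y):
YGGGGGGG
GGGGGYYG
GGGGGYYG
GBBGYGGG
GBBGKKGG
After op 5 fill(3,5,B) [28 cells changed]:
YBBBBBBB
BBBBBYYB
BBBBBYYB
BBBBYBBB
BBBBKKBB

Answer: 28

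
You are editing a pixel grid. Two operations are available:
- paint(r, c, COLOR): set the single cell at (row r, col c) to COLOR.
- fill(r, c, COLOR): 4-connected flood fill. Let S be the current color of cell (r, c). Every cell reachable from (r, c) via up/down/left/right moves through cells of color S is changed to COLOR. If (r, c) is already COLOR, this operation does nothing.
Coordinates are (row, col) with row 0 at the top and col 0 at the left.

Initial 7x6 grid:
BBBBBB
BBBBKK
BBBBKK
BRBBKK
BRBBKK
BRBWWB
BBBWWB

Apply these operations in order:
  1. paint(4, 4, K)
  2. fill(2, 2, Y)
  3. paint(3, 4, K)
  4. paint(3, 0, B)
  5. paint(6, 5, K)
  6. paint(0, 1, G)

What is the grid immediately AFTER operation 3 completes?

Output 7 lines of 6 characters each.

Answer: YYYYYY
YYYYKK
YYYYKK
YRYYKK
YRYYKK
YRYWWB
YYYWWB

Derivation:
After op 1 paint(4,4,K):
BBBBBB
BBBBKK
BBBBKK
BRBBKK
BRBBKK
BRBWWB
BBBWWB
After op 2 fill(2,2,Y) [25 cells changed]:
YYYYYY
YYYYKK
YYYYKK
YRYYKK
YRYYKK
YRYWWB
YYYWWB
After op 3 paint(3,4,K):
YYYYYY
YYYYKK
YYYYKK
YRYYKK
YRYYKK
YRYWWB
YYYWWB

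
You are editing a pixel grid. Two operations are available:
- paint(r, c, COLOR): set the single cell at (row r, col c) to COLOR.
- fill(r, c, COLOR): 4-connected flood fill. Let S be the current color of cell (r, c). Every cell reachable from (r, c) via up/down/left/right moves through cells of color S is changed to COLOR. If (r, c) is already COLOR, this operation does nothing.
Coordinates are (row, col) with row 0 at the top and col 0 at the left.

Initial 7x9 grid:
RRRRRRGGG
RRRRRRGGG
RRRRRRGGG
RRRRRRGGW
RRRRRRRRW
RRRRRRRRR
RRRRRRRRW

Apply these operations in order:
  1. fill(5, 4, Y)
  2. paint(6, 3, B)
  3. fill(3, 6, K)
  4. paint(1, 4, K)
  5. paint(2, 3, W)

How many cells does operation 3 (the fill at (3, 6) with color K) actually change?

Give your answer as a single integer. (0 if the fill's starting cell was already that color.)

After op 1 fill(5,4,Y) [49 cells changed]:
YYYYYYGGG
YYYYYYGGG
YYYYYYGGG
YYYYYYGGW
YYYYYYYYW
YYYYYYYYY
YYYYYYYYW
After op 2 paint(6,3,B):
YYYYYYGGG
YYYYYYGGG
YYYYYYGGG
YYYYYYGGW
YYYYYYYYW
YYYYYYYYY
YYYBYYYYW
After op 3 fill(3,6,K) [11 cells changed]:
YYYYYYKKK
YYYYYYKKK
YYYYYYKKK
YYYYYYKKW
YYYYYYYYW
YYYYYYYYY
YYYBYYYYW

Answer: 11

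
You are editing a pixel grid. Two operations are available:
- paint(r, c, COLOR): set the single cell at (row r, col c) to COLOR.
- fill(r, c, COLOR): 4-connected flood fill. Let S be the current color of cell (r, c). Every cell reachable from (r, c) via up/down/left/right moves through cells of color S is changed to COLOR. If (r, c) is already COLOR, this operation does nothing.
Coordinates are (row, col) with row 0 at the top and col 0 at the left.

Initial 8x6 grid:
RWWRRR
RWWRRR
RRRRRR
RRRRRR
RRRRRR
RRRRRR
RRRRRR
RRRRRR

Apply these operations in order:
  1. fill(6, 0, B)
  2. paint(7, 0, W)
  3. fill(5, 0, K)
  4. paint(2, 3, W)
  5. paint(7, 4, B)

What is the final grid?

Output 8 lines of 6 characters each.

Answer: KWWKKK
KWWKKK
KKKWKK
KKKKKK
KKKKKK
KKKKKK
KKKKKK
WKKKBK

Derivation:
After op 1 fill(6,0,B) [44 cells changed]:
BWWBBB
BWWBBB
BBBBBB
BBBBBB
BBBBBB
BBBBBB
BBBBBB
BBBBBB
After op 2 paint(7,0,W):
BWWBBB
BWWBBB
BBBBBB
BBBBBB
BBBBBB
BBBBBB
BBBBBB
WBBBBB
After op 3 fill(5,0,K) [43 cells changed]:
KWWKKK
KWWKKK
KKKKKK
KKKKKK
KKKKKK
KKKKKK
KKKKKK
WKKKKK
After op 4 paint(2,3,W):
KWWKKK
KWWKKK
KKKWKK
KKKKKK
KKKKKK
KKKKKK
KKKKKK
WKKKKK
After op 5 paint(7,4,B):
KWWKKK
KWWKKK
KKKWKK
KKKKKK
KKKKKK
KKKKKK
KKKKKK
WKKKBK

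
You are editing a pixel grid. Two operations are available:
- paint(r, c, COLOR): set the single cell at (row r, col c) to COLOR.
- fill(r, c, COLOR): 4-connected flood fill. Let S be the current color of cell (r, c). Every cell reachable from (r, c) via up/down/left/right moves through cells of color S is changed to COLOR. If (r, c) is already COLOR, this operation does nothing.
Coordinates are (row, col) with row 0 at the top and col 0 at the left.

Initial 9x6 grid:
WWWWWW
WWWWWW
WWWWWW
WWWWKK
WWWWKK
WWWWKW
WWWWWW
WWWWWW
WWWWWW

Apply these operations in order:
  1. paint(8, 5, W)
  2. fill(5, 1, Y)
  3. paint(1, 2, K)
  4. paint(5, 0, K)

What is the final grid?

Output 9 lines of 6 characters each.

Answer: YYYYYY
YYKYYY
YYYYYY
YYYYKK
YYYYKK
KYYYKY
YYYYYY
YYYYYY
YYYYYY

Derivation:
After op 1 paint(8,5,W):
WWWWWW
WWWWWW
WWWWWW
WWWWKK
WWWWKK
WWWWKW
WWWWWW
WWWWWW
WWWWWW
After op 2 fill(5,1,Y) [49 cells changed]:
YYYYYY
YYYYYY
YYYYYY
YYYYKK
YYYYKK
YYYYKY
YYYYYY
YYYYYY
YYYYYY
After op 3 paint(1,2,K):
YYYYYY
YYKYYY
YYYYYY
YYYYKK
YYYYKK
YYYYKY
YYYYYY
YYYYYY
YYYYYY
After op 4 paint(5,0,K):
YYYYYY
YYKYYY
YYYYYY
YYYYKK
YYYYKK
KYYYKY
YYYYYY
YYYYYY
YYYYYY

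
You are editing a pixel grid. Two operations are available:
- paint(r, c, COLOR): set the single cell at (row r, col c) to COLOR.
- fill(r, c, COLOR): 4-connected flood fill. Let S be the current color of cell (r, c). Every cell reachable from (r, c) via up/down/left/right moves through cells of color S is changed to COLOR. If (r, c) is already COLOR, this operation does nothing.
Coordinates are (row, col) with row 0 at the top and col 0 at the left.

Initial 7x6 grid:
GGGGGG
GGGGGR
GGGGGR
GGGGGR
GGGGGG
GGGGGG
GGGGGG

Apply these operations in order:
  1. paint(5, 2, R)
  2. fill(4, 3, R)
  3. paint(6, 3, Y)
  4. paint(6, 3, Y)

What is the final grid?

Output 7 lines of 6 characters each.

After op 1 paint(5,2,R):
GGGGGG
GGGGGR
GGGGGR
GGGGGR
GGGGGG
GGRGGG
GGGGGG
After op 2 fill(4,3,R) [38 cells changed]:
RRRRRR
RRRRRR
RRRRRR
RRRRRR
RRRRRR
RRRRRR
RRRRRR
After op 3 paint(6,3,Y):
RRRRRR
RRRRRR
RRRRRR
RRRRRR
RRRRRR
RRRRRR
RRRYRR
After op 4 paint(6,3,Y):
RRRRRR
RRRRRR
RRRRRR
RRRRRR
RRRRRR
RRRRRR
RRRYRR

Answer: RRRRRR
RRRRRR
RRRRRR
RRRRRR
RRRRRR
RRRRRR
RRRYRR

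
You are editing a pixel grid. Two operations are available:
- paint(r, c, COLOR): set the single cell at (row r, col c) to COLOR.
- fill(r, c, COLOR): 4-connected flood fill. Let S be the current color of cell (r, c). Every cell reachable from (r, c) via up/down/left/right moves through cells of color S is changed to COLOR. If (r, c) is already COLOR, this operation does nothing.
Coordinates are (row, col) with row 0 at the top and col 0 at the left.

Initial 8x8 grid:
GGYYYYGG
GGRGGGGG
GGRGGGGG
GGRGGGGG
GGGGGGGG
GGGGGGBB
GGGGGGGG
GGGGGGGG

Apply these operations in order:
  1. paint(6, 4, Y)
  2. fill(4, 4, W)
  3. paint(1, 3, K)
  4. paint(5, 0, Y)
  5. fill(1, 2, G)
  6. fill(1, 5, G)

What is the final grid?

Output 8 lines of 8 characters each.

After op 1 paint(6,4,Y):
GGYYYYGG
GGRGGGGG
GGRGGGGG
GGRGGGGG
GGGGGGGG
GGGGGGBB
GGGGYGGG
GGGGGGGG
After op 2 fill(4,4,W) [54 cells changed]:
WWYYYYWW
WWRWWWWW
WWRWWWWW
WWRWWWWW
WWWWWWWW
WWWWWWBB
WWWWYWWW
WWWWWWWW
After op 3 paint(1,3,K):
WWYYYYWW
WWRKWWWW
WWRWWWWW
WWRWWWWW
WWWWWWWW
WWWWWWBB
WWWWYWWW
WWWWWWWW
After op 4 paint(5,0,Y):
WWYYYYWW
WWRKWWWW
WWRWWWWW
WWRWWWWW
WWWWWWWW
YWWWWWBB
WWWWYWWW
WWWWWWWW
After op 5 fill(1,2,G) [3 cells changed]:
WWYYYYWW
WWGKWWWW
WWGWWWWW
WWGWWWWW
WWWWWWWW
YWWWWWBB
WWWWYWWW
WWWWWWWW
After op 6 fill(1,5,G) [52 cells changed]:
GGYYYYGG
GGGKGGGG
GGGGGGGG
GGGGGGGG
GGGGGGGG
YGGGGGBB
GGGGYGGG
GGGGGGGG

Answer: GGYYYYGG
GGGKGGGG
GGGGGGGG
GGGGGGGG
GGGGGGGG
YGGGGGBB
GGGGYGGG
GGGGGGGG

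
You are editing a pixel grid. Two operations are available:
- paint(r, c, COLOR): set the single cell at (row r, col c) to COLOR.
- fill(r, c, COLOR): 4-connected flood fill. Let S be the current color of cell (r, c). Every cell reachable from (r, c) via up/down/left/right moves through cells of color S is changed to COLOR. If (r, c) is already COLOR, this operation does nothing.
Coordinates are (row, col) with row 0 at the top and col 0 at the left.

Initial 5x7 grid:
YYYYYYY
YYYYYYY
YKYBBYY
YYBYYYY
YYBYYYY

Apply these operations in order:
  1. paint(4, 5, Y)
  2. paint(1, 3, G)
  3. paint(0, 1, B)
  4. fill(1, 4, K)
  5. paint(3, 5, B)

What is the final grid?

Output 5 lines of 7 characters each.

Answer: KBKKKKK
KKKGKKK
KKKBBKK
KKBKKBK
KKBKKKK

Derivation:
After op 1 paint(4,5,Y):
YYYYYYY
YYYYYYY
YKYBBYY
YYBYYYY
YYBYYYY
After op 2 paint(1,3,G):
YYYYYYY
YYYGYYY
YKYBBYY
YYBYYYY
YYBYYYY
After op 3 paint(0,1,B):
YBYYYYY
YYYGYYY
YKYBBYY
YYBYYYY
YYBYYYY
After op 4 fill(1,4,K) [28 cells changed]:
KBKKKKK
KKKGKKK
KKKBBKK
KKBKKKK
KKBKKKK
After op 5 paint(3,5,B):
KBKKKKK
KKKGKKK
KKKBBKK
KKBKKBK
KKBKKKK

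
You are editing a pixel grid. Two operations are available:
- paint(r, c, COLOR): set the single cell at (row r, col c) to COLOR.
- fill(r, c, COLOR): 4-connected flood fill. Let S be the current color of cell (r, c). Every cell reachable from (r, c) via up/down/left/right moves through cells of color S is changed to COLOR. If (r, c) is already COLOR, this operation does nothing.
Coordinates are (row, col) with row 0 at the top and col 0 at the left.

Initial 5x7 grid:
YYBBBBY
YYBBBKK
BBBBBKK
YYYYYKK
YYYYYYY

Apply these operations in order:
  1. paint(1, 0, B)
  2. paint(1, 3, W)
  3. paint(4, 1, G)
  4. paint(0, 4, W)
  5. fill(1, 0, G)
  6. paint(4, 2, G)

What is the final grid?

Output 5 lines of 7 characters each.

Answer: YYGGWBY
GYGWGKK
GGGGGKK
YYYYYKK
YGGYYYY

Derivation:
After op 1 paint(1,0,B):
YYBBBBY
BYBBBKK
BBBBBKK
YYYYYKK
YYYYYYY
After op 2 paint(1,3,W):
YYBBBBY
BYBWBKK
BBBBBKK
YYYYYKK
YYYYYYY
After op 3 paint(4,1,G):
YYBBBBY
BYBWBKK
BBBBBKK
YYYYYKK
YGYYYYY
After op 4 paint(0,4,W):
YYBBWBY
BYBWBKK
BBBBBKK
YYYYYKK
YGYYYYY
After op 5 fill(1,0,G) [10 cells changed]:
YYGGWBY
GYGWGKK
GGGGGKK
YYYYYKK
YGYYYYY
After op 6 paint(4,2,G):
YYGGWBY
GYGWGKK
GGGGGKK
YYYYYKK
YGGYYYY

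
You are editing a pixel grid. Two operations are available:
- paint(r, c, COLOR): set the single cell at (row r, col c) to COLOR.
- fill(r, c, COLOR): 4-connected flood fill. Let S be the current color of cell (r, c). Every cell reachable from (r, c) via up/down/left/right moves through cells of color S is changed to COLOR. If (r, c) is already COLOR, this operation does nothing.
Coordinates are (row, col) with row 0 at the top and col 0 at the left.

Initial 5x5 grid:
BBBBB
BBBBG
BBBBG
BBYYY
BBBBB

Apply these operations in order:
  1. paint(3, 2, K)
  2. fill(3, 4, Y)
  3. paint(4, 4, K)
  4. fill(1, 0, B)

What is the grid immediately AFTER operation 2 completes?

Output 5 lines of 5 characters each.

Answer: BBBBB
BBBBG
BBBBG
BBKYY
BBBBB

Derivation:
After op 1 paint(3,2,K):
BBBBB
BBBBG
BBBBG
BBKYY
BBBBB
After op 2 fill(3,4,Y) [0 cells changed]:
BBBBB
BBBBG
BBBBG
BBKYY
BBBBB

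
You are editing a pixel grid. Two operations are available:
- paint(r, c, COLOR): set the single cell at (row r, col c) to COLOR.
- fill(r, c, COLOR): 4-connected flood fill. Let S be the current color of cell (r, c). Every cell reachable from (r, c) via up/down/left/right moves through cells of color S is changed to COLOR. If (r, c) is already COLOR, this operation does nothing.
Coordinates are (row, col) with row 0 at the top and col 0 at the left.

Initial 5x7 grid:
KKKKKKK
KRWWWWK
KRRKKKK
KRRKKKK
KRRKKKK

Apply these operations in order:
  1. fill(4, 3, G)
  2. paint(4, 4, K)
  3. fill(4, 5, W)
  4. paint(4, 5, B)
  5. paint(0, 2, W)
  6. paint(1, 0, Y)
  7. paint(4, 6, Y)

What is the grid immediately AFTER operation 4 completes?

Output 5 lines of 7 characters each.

After op 1 fill(4,3,G) [24 cells changed]:
GGGGGGG
GRWWWWG
GRRGGGG
GRRGGGG
GRRGGGG
After op 2 paint(4,4,K):
GGGGGGG
GRWWWWG
GRRGGGG
GRRGGGG
GRRGKGG
After op 3 fill(4,5,W) [23 cells changed]:
WWWWWWW
WRWWWWW
WRRWWWW
WRRWWWW
WRRWKWW
After op 4 paint(4,5,B):
WWWWWWW
WRWWWWW
WRRWWWW
WRRWWWW
WRRWKBW

Answer: WWWWWWW
WRWWWWW
WRRWWWW
WRRWWWW
WRRWKBW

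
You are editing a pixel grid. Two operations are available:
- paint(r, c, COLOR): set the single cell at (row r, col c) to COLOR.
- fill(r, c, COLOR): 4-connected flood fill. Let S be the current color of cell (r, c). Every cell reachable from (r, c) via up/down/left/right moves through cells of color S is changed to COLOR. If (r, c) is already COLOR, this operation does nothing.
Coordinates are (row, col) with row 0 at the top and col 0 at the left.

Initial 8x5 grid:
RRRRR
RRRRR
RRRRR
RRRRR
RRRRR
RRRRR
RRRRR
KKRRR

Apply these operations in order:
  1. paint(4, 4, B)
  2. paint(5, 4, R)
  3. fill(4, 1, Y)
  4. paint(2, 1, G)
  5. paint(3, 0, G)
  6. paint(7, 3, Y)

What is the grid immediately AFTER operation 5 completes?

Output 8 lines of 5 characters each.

Answer: YYYYY
YYYYY
YGYYY
GYYYY
YYYYB
YYYYY
YYYYY
KKYYY

Derivation:
After op 1 paint(4,4,B):
RRRRR
RRRRR
RRRRR
RRRRR
RRRRB
RRRRR
RRRRR
KKRRR
After op 2 paint(5,4,R):
RRRRR
RRRRR
RRRRR
RRRRR
RRRRB
RRRRR
RRRRR
KKRRR
After op 3 fill(4,1,Y) [37 cells changed]:
YYYYY
YYYYY
YYYYY
YYYYY
YYYYB
YYYYY
YYYYY
KKYYY
After op 4 paint(2,1,G):
YYYYY
YYYYY
YGYYY
YYYYY
YYYYB
YYYYY
YYYYY
KKYYY
After op 5 paint(3,0,G):
YYYYY
YYYYY
YGYYY
GYYYY
YYYYB
YYYYY
YYYYY
KKYYY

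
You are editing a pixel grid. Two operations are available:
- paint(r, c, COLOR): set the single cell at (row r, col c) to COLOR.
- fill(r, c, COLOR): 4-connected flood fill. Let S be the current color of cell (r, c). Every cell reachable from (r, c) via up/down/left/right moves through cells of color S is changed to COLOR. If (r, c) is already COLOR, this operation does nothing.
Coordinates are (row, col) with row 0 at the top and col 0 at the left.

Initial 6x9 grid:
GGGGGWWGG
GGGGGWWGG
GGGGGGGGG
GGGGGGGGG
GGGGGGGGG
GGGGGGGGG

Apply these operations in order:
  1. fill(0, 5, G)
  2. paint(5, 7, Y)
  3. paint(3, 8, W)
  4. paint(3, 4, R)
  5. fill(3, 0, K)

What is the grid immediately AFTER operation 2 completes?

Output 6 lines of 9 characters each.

Answer: GGGGGGGGG
GGGGGGGGG
GGGGGGGGG
GGGGGGGGG
GGGGGGGGG
GGGGGGGYG

Derivation:
After op 1 fill(0,5,G) [4 cells changed]:
GGGGGGGGG
GGGGGGGGG
GGGGGGGGG
GGGGGGGGG
GGGGGGGGG
GGGGGGGGG
After op 2 paint(5,7,Y):
GGGGGGGGG
GGGGGGGGG
GGGGGGGGG
GGGGGGGGG
GGGGGGGGG
GGGGGGGYG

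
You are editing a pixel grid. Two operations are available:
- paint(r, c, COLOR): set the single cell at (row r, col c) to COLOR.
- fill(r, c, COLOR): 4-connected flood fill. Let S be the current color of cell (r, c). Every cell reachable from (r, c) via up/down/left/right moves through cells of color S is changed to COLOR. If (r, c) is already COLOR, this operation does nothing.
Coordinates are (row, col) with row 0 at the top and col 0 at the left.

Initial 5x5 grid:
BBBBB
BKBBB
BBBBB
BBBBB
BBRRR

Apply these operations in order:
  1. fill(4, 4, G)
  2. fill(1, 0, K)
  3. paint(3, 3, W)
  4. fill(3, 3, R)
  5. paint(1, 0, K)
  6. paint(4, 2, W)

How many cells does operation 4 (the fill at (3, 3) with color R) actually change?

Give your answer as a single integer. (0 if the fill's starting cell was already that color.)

Answer: 1

Derivation:
After op 1 fill(4,4,G) [3 cells changed]:
BBBBB
BKBBB
BBBBB
BBBBB
BBGGG
After op 2 fill(1,0,K) [21 cells changed]:
KKKKK
KKKKK
KKKKK
KKKKK
KKGGG
After op 3 paint(3,3,W):
KKKKK
KKKKK
KKKKK
KKKWK
KKGGG
After op 4 fill(3,3,R) [1 cells changed]:
KKKKK
KKKKK
KKKKK
KKKRK
KKGGG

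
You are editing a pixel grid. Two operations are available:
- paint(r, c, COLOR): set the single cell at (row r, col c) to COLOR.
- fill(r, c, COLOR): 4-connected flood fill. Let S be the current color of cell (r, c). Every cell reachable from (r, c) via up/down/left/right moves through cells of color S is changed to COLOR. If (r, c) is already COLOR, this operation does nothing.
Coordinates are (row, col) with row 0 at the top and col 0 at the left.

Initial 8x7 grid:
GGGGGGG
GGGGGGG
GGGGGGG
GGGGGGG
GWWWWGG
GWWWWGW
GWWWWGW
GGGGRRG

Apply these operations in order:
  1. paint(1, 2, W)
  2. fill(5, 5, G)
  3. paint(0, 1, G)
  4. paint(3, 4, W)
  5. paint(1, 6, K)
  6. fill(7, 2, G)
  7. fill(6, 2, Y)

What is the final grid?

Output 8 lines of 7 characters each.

After op 1 paint(1,2,W):
GGGGGGG
GGWGGGG
GGGGGGG
GGGGGGG
GWWWWGG
GWWWWGW
GWWWWGW
GGGGRRG
After op 2 fill(5,5,G) [0 cells changed]:
GGGGGGG
GGWGGGG
GGGGGGG
GGGGGGG
GWWWWGG
GWWWWGW
GWWWWGW
GGGGRRG
After op 3 paint(0,1,G):
GGGGGGG
GGWGGGG
GGGGGGG
GGGGGGG
GWWWWGG
GWWWWGW
GWWWWGW
GGGGRRG
After op 4 paint(3,4,W):
GGGGGGG
GGWGGGG
GGGGGGG
GGGGWGG
GWWWWGG
GWWWWGW
GWWWWGW
GGGGRRG
After op 5 paint(1,6,K):
GGGGGGG
GGWGGGK
GGGGGGG
GGGGWGG
GWWWWGG
GWWWWGW
GWWWWGW
GGGGRRG
After op 6 fill(7,2,G) [0 cells changed]:
GGGGGGG
GGWGGGK
GGGGGGG
GGGGWGG
GWWWWGG
GWWWWGW
GWWWWGW
GGGGRRG
After op 7 fill(6,2,Y) [13 cells changed]:
GGGGGGG
GGWGGGK
GGGGGGG
GGGGYGG
GYYYYGG
GYYYYGW
GYYYYGW
GGGGRRG

Answer: GGGGGGG
GGWGGGK
GGGGGGG
GGGGYGG
GYYYYGG
GYYYYGW
GYYYYGW
GGGGRRG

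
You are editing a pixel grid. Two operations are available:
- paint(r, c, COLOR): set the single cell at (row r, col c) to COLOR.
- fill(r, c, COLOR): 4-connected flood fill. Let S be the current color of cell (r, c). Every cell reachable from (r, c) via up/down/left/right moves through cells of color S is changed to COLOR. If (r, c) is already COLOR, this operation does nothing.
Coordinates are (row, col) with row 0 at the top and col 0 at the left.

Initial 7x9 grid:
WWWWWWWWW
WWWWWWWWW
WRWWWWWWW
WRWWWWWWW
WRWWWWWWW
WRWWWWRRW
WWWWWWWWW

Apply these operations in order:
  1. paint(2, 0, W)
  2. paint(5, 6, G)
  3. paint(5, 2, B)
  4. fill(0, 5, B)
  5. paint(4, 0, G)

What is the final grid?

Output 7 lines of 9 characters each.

After op 1 paint(2,0,W):
WWWWWWWWW
WWWWWWWWW
WRWWWWWWW
WRWWWWWWW
WRWWWWWWW
WRWWWWRRW
WWWWWWWWW
After op 2 paint(5,6,G):
WWWWWWWWW
WWWWWWWWW
WRWWWWWWW
WRWWWWWWW
WRWWWWWWW
WRWWWWGRW
WWWWWWWWW
After op 3 paint(5,2,B):
WWWWWWWWW
WWWWWWWWW
WRWWWWWWW
WRWWWWWWW
WRWWWWWWW
WRBWWWGRW
WWWWWWWWW
After op 4 fill(0,5,B) [56 cells changed]:
BBBBBBBBB
BBBBBBBBB
BRBBBBBBB
BRBBBBBBB
BRBBBBBBB
BRBBBBGRB
BBBBBBBBB
After op 5 paint(4,0,G):
BBBBBBBBB
BBBBBBBBB
BRBBBBBBB
BRBBBBBBB
GRBBBBBBB
BRBBBBGRB
BBBBBBBBB

Answer: BBBBBBBBB
BBBBBBBBB
BRBBBBBBB
BRBBBBBBB
GRBBBBBBB
BRBBBBGRB
BBBBBBBBB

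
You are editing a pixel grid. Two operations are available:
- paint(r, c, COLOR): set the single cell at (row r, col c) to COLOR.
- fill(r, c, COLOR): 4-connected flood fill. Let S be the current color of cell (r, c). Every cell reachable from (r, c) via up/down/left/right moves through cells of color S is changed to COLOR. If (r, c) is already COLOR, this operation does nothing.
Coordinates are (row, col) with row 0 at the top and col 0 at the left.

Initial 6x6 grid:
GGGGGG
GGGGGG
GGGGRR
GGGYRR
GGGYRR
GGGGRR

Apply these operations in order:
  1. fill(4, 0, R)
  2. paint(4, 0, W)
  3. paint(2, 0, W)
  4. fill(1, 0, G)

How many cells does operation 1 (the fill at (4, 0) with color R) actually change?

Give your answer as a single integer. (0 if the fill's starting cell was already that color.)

After op 1 fill(4,0,R) [26 cells changed]:
RRRRRR
RRRRRR
RRRRRR
RRRYRR
RRRYRR
RRRRRR

Answer: 26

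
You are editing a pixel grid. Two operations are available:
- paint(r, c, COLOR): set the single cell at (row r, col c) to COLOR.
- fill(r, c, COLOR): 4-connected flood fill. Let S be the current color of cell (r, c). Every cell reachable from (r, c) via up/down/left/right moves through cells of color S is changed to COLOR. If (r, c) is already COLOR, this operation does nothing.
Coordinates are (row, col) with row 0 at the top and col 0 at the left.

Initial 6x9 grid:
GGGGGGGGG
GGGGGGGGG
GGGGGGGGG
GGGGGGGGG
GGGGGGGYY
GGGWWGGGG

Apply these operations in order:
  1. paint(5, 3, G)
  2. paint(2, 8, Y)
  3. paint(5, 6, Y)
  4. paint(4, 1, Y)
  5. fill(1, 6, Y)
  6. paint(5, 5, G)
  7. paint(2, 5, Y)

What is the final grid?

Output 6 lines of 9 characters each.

Answer: YYYYYYYYY
YYYYYYYYY
YYYYYYYYY
YYYYYYYYY
YYYYYYYYY
YYYYWGYGG

Derivation:
After op 1 paint(5,3,G):
GGGGGGGGG
GGGGGGGGG
GGGGGGGGG
GGGGGGGGG
GGGGGGGYY
GGGGWGGGG
After op 2 paint(2,8,Y):
GGGGGGGGG
GGGGGGGGG
GGGGGGGGY
GGGGGGGGG
GGGGGGGYY
GGGGWGGGG
After op 3 paint(5,6,Y):
GGGGGGGGG
GGGGGGGGG
GGGGGGGGY
GGGGGGGGG
GGGGGGGYY
GGGGWGYGG
After op 4 paint(4,1,Y):
GGGGGGGGG
GGGGGGGGG
GGGGGGGGY
GGGGGGGGG
GYGGGGGYY
GGGGWGYGG
After op 5 fill(1,6,Y) [46 cells changed]:
YYYYYYYYY
YYYYYYYYY
YYYYYYYYY
YYYYYYYYY
YYYYYYYYY
YYYYWYYGG
After op 6 paint(5,5,G):
YYYYYYYYY
YYYYYYYYY
YYYYYYYYY
YYYYYYYYY
YYYYYYYYY
YYYYWGYGG
After op 7 paint(2,5,Y):
YYYYYYYYY
YYYYYYYYY
YYYYYYYYY
YYYYYYYYY
YYYYYYYYY
YYYYWGYGG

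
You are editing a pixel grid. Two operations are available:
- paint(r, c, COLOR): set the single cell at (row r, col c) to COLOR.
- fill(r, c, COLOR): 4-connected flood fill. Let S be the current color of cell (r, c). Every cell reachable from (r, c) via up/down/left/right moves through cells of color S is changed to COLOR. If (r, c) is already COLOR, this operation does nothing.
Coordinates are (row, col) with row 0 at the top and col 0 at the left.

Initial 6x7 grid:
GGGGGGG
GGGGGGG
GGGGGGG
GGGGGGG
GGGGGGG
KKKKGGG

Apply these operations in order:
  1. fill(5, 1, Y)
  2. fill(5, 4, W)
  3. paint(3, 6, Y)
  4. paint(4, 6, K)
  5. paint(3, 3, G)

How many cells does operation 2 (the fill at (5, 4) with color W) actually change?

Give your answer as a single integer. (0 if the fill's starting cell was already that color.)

Answer: 38

Derivation:
After op 1 fill(5,1,Y) [4 cells changed]:
GGGGGGG
GGGGGGG
GGGGGGG
GGGGGGG
GGGGGGG
YYYYGGG
After op 2 fill(5,4,W) [38 cells changed]:
WWWWWWW
WWWWWWW
WWWWWWW
WWWWWWW
WWWWWWW
YYYYWWW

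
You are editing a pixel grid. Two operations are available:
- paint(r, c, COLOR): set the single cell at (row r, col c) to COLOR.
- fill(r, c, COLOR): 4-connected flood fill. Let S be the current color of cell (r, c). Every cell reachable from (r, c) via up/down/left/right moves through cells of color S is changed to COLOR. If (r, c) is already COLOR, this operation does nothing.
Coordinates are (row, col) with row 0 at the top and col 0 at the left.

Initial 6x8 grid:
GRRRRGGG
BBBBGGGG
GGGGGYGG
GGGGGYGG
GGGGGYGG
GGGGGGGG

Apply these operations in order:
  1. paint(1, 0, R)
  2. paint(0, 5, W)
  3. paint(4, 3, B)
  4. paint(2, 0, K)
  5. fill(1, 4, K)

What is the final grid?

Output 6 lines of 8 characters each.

Answer: GRRRRWKK
RBBBKKKK
KKKKKYKK
KKKKKYKK
KKKBKYKK
KKKKKKKK

Derivation:
After op 1 paint(1,0,R):
GRRRRGGG
RBBBGGGG
GGGGGYGG
GGGGGYGG
GGGGGYGG
GGGGGGGG
After op 2 paint(0,5,W):
GRRRRWGG
RBBBGGGG
GGGGGYGG
GGGGGYGG
GGGGGYGG
GGGGGGGG
After op 3 paint(4,3,B):
GRRRRWGG
RBBBGGGG
GGGGGYGG
GGGGGYGG
GGGBGYGG
GGGGGGGG
After op 4 paint(2,0,K):
GRRRRWGG
RBBBGGGG
KGGGGYGG
GGGGGYGG
GGGBGYGG
GGGGGGGG
After op 5 fill(1,4,K) [33 cells changed]:
GRRRRWKK
RBBBKKKK
KKKKKYKK
KKKKKYKK
KKKBKYKK
KKKKKKKK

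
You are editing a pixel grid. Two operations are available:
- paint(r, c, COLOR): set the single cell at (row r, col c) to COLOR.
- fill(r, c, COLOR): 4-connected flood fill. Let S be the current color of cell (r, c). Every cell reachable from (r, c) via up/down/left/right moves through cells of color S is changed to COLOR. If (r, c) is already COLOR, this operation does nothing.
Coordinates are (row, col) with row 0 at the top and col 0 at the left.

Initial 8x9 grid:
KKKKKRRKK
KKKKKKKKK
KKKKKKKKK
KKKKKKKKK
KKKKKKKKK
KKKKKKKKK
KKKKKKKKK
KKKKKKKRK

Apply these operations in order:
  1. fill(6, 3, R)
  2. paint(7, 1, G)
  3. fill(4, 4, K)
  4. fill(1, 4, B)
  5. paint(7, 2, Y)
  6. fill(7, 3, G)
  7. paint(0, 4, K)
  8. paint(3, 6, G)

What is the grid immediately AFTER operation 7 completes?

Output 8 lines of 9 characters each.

Answer: GGGGKGGGG
GGGGGGGGG
GGGGGGGGG
GGGGGGGGG
GGGGGGGGG
GGGGGGGGG
GGGGGGGGG
GGYGGGGGG

Derivation:
After op 1 fill(6,3,R) [69 cells changed]:
RRRRRRRRR
RRRRRRRRR
RRRRRRRRR
RRRRRRRRR
RRRRRRRRR
RRRRRRRRR
RRRRRRRRR
RRRRRRRRR
After op 2 paint(7,1,G):
RRRRRRRRR
RRRRRRRRR
RRRRRRRRR
RRRRRRRRR
RRRRRRRRR
RRRRRRRRR
RRRRRRRRR
RGRRRRRRR
After op 3 fill(4,4,K) [71 cells changed]:
KKKKKKKKK
KKKKKKKKK
KKKKKKKKK
KKKKKKKKK
KKKKKKKKK
KKKKKKKKK
KKKKKKKKK
KGKKKKKKK
After op 4 fill(1,4,B) [71 cells changed]:
BBBBBBBBB
BBBBBBBBB
BBBBBBBBB
BBBBBBBBB
BBBBBBBBB
BBBBBBBBB
BBBBBBBBB
BGBBBBBBB
After op 5 paint(7,2,Y):
BBBBBBBBB
BBBBBBBBB
BBBBBBBBB
BBBBBBBBB
BBBBBBBBB
BBBBBBBBB
BBBBBBBBB
BGYBBBBBB
After op 6 fill(7,3,G) [70 cells changed]:
GGGGGGGGG
GGGGGGGGG
GGGGGGGGG
GGGGGGGGG
GGGGGGGGG
GGGGGGGGG
GGGGGGGGG
GGYGGGGGG
After op 7 paint(0,4,K):
GGGGKGGGG
GGGGGGGGG
GGGGGGGGG
GGGGGGGGG
GGGGGGGGG
GGGGGGGGG
GGGGGGGGG
GGYGGGGGG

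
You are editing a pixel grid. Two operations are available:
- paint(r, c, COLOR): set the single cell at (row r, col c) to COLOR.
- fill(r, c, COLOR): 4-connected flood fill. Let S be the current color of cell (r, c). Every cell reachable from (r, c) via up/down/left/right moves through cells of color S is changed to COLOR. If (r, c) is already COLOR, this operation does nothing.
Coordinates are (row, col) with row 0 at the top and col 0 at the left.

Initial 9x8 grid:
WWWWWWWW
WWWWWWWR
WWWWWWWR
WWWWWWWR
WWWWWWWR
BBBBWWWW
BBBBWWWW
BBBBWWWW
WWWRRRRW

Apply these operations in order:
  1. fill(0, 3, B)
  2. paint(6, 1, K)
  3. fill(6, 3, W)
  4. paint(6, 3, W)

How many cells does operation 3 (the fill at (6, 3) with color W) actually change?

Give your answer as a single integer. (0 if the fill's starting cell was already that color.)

After op 1 fill(0,3,B) [49 cells changed]:
BBBBBBBB
BBBBBBBR
BBBBBBBR
BBBBBBBR
BBBBBBBR
BBBBBBBB
BBBBBBBB
BBBBBBBB
WWWRRRRB
After op 2 paint(6,1,K):
BBBBBBBB
BBBBBBBR
BBBBBBBR
BBBBBBBR
BBBBBBBR
BBBBBBBB
BKBBBBBB
BBBBBBBB
WWWRRRRB
After op 3 fill(6,3,W) [60 cells changed]:
WWWWWWWW
WWWWWWWR
WWWWWWWR
WWWWWWWR
WWWWWWWR
WWWWWWWW
WKWWWWWW
WWWWWWWW
WWWRRRRW

Answer: 60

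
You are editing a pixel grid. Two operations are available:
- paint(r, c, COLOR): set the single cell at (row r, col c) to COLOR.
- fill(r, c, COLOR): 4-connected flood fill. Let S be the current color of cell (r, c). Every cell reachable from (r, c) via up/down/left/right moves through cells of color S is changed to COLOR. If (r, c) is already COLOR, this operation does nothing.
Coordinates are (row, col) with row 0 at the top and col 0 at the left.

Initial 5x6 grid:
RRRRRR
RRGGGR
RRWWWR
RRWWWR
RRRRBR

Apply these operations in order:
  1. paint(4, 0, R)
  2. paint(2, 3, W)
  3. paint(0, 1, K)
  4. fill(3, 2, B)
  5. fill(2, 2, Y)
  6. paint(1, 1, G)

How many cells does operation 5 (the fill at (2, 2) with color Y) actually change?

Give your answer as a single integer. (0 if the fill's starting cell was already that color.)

Answer: 7

Derivation:
After op 1 paint(4,0,R):
RRRRRR
RRGGGR
RRWWWR
RRWWWR
RRRRBR
After op 2 paint(2,3,W):
RRRRRR
RRGGGR
RRWWWR
RRWWWR
RRRRBR
After op 3 paint(0,1,K):
RKRRRR
RRGGGR
RRWWWR
RRWWWR
RRRRBR
After op 4 fill(3,2,B) [6 cells changed]:
RKRRRR
RRGGGR
RRBBBR
RRBBBR
RRRRBR
After op 5 fill(2,2,Y) [7 cells changed]:
RKRRRR
RRGGGR
RRYYYR
RRYYYR
RRRRYR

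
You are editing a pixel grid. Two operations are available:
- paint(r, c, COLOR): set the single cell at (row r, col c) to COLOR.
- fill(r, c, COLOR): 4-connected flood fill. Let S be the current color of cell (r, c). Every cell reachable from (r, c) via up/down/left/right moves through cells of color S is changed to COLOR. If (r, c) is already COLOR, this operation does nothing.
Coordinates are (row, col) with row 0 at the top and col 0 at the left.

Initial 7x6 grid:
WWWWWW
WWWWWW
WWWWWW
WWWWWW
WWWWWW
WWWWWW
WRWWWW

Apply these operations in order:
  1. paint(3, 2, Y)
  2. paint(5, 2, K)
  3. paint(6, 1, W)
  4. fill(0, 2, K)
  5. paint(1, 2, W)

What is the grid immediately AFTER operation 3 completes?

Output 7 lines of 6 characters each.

After op 1 paint(3,2,Y):
WWWWWW
WWWWWW
WWWWWW
WWYWWW
WWWWWW
WWWWWW
WRWWWW
After op 2 paint(5,2,K):
WWWWWW
WWWWWW
WWWWWW
WWYWWW
WWWWWW
WWKWWW
WRWWWW
After op 3 paint(6,1,W):
WWWWWW
WWWWWW
WWWWWW
WWYWWW
WWWWWW
WWKWWW
WWWWWW

Answer: WWWWWW
WWWWWW
WWWWWW
WWYWWW
WWWWWW
WWKWWW
WWWWWW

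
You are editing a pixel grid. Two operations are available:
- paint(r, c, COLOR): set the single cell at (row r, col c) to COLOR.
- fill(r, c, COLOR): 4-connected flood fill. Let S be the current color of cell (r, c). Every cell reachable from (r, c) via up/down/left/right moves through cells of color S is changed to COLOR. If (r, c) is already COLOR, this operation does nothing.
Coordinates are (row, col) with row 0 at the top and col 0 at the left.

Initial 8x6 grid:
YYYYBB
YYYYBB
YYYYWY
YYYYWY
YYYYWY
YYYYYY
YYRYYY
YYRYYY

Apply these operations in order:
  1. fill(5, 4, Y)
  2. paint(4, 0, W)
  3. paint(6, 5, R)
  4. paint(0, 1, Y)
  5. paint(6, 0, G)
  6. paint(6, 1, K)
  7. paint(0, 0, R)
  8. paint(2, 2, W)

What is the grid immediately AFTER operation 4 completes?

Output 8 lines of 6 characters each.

Answer: YYYYBB
YYYYBB
YYYYWY
YYYYWY
WYYYWY
YYYYYY
YYRYYR
YYRYYY

Derivation:
After op 1 fill(5,4,Y) [0 cells changed]:
YYYYBB
YYYYBB
YYYYWY
YYYYWY
YYYYWY
YYYYYY
YYRYYY
YYRYYY
After op 2 paint(4,0,W):
YYYYBB
YYYYBB
YYYYWY
YYYYWY
WYYYWY
YYYYYY
YYRYYY
YYRYYY
After op 3 paint(6,5,R):
YYYYBB
YYYYBB
YYYYWY
YYYYWY
WYYYWY
YYYYYY
YYRYYR
YYRYYY
After op 4 paint(0,1,Y):
YYYYBB
YYYYBB
YYYYWY
YYYYWY
WYYYWY
YYYYYY
YYRYYR
YYRYYY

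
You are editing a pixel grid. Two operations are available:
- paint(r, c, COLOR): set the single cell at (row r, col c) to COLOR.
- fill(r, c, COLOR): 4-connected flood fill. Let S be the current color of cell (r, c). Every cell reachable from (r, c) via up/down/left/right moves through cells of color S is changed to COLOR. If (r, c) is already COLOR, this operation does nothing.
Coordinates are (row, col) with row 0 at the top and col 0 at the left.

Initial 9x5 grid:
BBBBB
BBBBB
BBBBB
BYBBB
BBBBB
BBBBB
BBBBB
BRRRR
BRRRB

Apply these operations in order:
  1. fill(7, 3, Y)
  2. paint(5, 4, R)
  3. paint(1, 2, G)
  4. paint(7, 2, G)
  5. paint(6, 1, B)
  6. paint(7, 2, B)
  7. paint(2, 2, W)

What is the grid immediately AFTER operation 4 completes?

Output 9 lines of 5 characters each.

Answer: BBBBB
BBGBB
BBBBB
BYBBB
BBBBB
BBBBR
BBBBB
BYGYY
BYYYB

Derivation:
After op 1 fill(7,3,Y) [7 cells changed]:
BBBBB
BBBBB
BBBBB
BYBBB
BBBBB
BBBBB
BBBBB
BYYYY
BYYYB
After op 2 paint(5,4,R):
BBBBB
BBBBB
BBBBB
BYBBB
BBBBB
BBBBR
BBBBB
BYYYY
BYYYB
After op 3 paint(1,2,G):
BBBBB
BBGBB
BBBBB
BYBBB
BBBBB
BBBBR
BBBBB
BYYYY
BYYYB
After op 4 paint(7,2,G):
BBBBB
BBGBB
BBBBB
BYBBB
BBBBB
BBBBR
BBBBB
BYGYY
BYYYB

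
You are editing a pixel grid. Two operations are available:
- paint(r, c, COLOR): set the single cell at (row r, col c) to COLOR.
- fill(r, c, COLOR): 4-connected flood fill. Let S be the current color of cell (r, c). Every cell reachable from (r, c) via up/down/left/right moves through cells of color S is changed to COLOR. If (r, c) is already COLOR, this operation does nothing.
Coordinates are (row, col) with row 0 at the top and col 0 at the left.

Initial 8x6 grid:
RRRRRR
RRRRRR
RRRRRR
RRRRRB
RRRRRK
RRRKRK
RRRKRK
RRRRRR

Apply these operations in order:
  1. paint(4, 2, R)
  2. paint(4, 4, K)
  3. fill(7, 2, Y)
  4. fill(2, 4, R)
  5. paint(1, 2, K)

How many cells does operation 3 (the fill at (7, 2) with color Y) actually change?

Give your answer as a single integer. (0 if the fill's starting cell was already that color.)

After op 1 paint(4,2,R):
RRRRRR
RRRRRR
RRRRRR
RRRRRB
RRRRRK
RRRKRK
RRRKRK
RRRRRR
After op 2 paint(4,4,K):
RRRRRR
RRRRRR
RRRRRR
RRRRRB
RRRRKK
RRRKRK
RRRKRK
RRRRRR
After op 3 fill(7,2,Y) [41 cells changed]:
YYYYYY
YYYYYY
YYYYYY
YYYYYB
YYYYKK
YYYKYK
YYYKYK
YYYYYY

Answer: 41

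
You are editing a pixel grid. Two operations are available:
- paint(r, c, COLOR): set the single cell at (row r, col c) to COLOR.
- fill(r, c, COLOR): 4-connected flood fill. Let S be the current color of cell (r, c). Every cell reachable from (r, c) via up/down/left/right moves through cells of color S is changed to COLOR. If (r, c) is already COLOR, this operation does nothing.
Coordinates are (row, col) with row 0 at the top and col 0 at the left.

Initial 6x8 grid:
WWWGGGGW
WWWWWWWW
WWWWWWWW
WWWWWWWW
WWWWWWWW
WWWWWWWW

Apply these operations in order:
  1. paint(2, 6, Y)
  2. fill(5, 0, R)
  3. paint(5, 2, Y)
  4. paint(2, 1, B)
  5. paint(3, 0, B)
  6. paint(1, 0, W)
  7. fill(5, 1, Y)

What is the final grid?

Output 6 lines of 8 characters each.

Answer: YYYGGGGY
WYYYYYYY
RBYYYYYY
BYYYYYYY
YYYYYYYY
YYYYYYYY

Derivation:
After op 1 paint(2,6,Y):
WWWGGGGW
WWWWWWWW
WWWWWWYW
WWWWWWWW
WWWWWWWW
WWWWWWWW
After op 2 fill(5,0,R) [43 cells changed]:
RRRGGGGR
RRRRRRRR
RRRRRRYR
RRRRRRRR
RRRRRRRR
RRRRRRRR
After op 3 paint(5,2,Y):
RRRGGGGR
RRRRRRRR
RRRRRRYR
RRRRRRRR
RRRRRRRR
RRYRRRRR
After op 4 paint(2,1,B):
RRRGGGGR
RRRRRRRR
RBRRRRYR
RRRRRRRR
RRRRRRRR
RRYRRRRR
After op 5 paint(3,0,B):
RRRGGGGR
RRRRRRRR
RBRRRRYR
BRRRRRRR
RRRRRRRR
RRYRRRRR
After op 6 paint(1,0,W):
RRRGGGGR
WRRRRRRR
RBRRRRYR
BRRRRRRR
RRRRRRRR
RRYRRRRR
After op 7 fill(5,1,Y) [38 cells changed]:
YYYGGGGY
WYYYYYYY
RBYYYYYY
BYYYYYYY
YYYYYYYY
YYYYYYYY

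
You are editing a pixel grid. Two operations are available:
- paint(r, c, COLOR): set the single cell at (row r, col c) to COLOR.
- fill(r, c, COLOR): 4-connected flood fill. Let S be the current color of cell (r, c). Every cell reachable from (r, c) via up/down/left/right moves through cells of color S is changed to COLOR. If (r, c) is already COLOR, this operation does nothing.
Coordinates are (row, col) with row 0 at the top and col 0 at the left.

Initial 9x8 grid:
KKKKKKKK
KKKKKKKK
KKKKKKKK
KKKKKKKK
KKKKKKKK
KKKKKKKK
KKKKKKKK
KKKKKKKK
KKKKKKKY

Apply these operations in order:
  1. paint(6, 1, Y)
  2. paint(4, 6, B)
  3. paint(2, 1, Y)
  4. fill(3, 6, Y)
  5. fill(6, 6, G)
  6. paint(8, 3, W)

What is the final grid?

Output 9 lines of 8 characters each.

After op 1 paint(6,1,Y):
KKKKKKKK
KKKKKKKK
KKKKKKKK
KKKKKKKK
KKKKKKKK
KKKKKKKK
KYKKKKKK
KKKKKKKK
KKKKKKKY
After op 2 paint(4,6,B):
KKKKKKKK
KKKKKKKK
KKKKKKKK
KKKKKKKK
KKKKKKBK
KKKKKKKK
KYKKKKKK
KKKKKKKK
KKKKKKKY
After op 3 paint(2,1,Y):
KKKKKKKK
KKKKKKKK
KYKKKKKK
KKKKKKKK
KKKKKKBK
KKKKKKKK
KYKKKKKK
KKKKKKKK
KKKKKKKY
After op 4 fill(3,6,Y) [68 cells changed]:
YYYYYYYY
YYYYYYYY
YYYYYYYY
YYYYYYYY
YYYYYYBY
YYYYYYYY
YYYYYYYY
YYYYYYYY
YYYYYYYY
After op 5 fill(6,6,G) [71 cells changed]:
GGGGGGGG
GGGGGGGG
GGGGGGGG
GGGGGGGG
GGGGGGBG
GGGGGGGG
GGGGGGGG
GGGGGGGG
GGGGGGGG
After op 6 paint(8,3,W):
GGGGGGGG
GGGGGGGG
GGGGGGGG
GGGGGGGG
GGGGGGBG
GGGGGGGG
GGGGGGGG
GGGGGGGG
GGGWGGGG

Answer: GGGGGGGG
GGGGGGGG
GGGGGGGG
GGGGGGGG
GGGGGGBG
GGGGGGGG
GGGGGGGG
GGGGGGGG
GGGWGGGG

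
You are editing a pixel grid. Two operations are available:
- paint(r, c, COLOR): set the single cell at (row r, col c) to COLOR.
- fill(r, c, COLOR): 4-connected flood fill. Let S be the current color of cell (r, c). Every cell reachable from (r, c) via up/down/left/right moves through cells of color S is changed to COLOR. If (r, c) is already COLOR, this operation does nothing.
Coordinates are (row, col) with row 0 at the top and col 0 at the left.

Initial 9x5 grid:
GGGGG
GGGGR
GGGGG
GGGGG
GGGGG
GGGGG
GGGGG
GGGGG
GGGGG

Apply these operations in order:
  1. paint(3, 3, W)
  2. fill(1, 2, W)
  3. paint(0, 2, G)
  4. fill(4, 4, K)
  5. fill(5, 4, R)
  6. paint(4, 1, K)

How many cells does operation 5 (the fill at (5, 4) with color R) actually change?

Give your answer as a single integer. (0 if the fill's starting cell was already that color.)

Answer: 43

Derivation:
After op 1 paint(3,3,W):
GGGGG
GGGGR
GGGGG
GGGWG
GGGGG
GGGGG
GGGGG
GGGGG
GGGGG
After op 2 fill(1,2,W) [43 cells changed]:
WWWWW
WWWWR
WWWWW
WWWWW
WWWWW
WWWWW
WWWWW
WWWWW
WWWWW
After op 3 paint(0,2,G):
WWGWW
WWWWR
WWWWW
WWWWW
WWWWW
WWWWW
WWWWW
WWWWW
WWWWW
After op 4 fill(4,4,K) [43 cells changed]:
KKGKK
KKKKR
KKKKK
KKKKK
KKKKK
KKKKK
KKKKK
KKKKK
KKKKK
After op 5 fill(5,4,R) [43 cells changed]:
RRGRR
RRRRR
RRRRR
RRRRR
RRRRR
RRRRR
RRRRR
RRRRR
RRRRR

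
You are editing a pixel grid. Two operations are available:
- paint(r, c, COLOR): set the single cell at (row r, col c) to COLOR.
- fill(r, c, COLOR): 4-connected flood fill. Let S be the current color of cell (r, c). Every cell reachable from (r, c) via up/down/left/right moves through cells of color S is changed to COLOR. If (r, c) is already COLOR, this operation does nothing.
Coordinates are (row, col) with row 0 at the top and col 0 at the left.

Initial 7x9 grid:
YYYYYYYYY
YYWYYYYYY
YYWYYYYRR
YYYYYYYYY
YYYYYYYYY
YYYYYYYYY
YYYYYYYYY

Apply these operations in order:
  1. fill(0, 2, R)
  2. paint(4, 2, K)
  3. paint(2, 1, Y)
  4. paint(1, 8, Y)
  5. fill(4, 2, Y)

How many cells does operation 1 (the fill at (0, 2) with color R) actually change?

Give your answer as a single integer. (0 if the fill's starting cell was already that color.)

Answer: 59

Derivation:
After op 1 fill(0,2,R) [59 cells changed]:
RRRRRRRRR
RRWRRRRRR
RRWRRRRRR
RRRRRRRRR
RRRRRRRRR
RRRRRRRRR
RRRRRRRRR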